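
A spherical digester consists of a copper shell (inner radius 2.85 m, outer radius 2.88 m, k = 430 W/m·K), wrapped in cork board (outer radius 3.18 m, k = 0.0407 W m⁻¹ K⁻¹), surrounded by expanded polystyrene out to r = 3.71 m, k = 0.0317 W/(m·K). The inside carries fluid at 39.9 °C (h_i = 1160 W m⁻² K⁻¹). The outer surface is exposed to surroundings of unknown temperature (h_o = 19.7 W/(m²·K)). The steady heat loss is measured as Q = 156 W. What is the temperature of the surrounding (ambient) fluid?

Sum the resistances:
  R_conv,in = 1/(4πr²h) = 1/(4π·2.85²·1160) = 8.446×10^-6 K/W
  R_copper = (1/2.85 − 1/2.88)/(4πk) = 0.003655/(4π·430) = 6.764×10^-7 K/W
  R_cork board = (1/2.88 − 1/3.18)/(4πk) = 0.03276/(4π·0.0407) = 0.06405 K/W
  R_expanded polystyrene = (1/3.18 − 1/3.71)/(4πk) = 0.04492/(4π·0.0317) = 0.1128 K/W
  R_conv,out = 1/(4πr²h) = 1/(4π·3.71²·19.7) = 2.935×10^-4 K/W
ΣR = 0.1771 K/W
ΔT = Q·ΣR = 156 × 0.1771 = 27.63 K
Heat flows outward, so T_out = T_in − ΔT = 39.9 − 27.63 = 12.3 °C

T_out = 12.3 °C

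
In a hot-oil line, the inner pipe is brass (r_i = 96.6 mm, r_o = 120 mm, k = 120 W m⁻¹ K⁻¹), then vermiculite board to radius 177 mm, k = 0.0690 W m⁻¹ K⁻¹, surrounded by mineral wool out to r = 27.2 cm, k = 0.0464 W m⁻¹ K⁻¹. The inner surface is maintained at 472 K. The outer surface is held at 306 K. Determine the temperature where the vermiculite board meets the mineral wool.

Treat each layer as a resistance in series:
  R'_brass = ln(0.120/0.0966)/(2πk) = 0.2169/(2π·120) = 2.877×10^-4 m·K/W
  R'_vermiculite board = ln(0.177/0.120)/(2πk) = 0.3887/(2π·0.0690) = 0.8965 m·K/W
  R'_mineral wool = ln(0.272/0.177)/(2πk) = 0.4297/(2π·0.0464) = 1.474 m·K/W
ΣR = 2.877×10^-4 + 0.8965 + 1.474 = 2.371 m·K/W
Q' = ΔT/ΣR = (472 K − 306 K)/2.371 = 70.01 W/m
From the inner boundary to the vermiculite board/mineral wool interface, ΣR_partial = 0.8968 m·K/W.
T_interface = T_in − Q'·ΣR_partial = 472 K − (70.01)(0.8968) = 409 K

T = 409 K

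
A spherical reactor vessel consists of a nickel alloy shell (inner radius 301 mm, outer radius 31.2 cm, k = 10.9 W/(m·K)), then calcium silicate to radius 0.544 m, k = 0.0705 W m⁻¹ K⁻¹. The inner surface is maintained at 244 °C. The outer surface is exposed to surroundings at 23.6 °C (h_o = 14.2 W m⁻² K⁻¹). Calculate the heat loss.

Resistance network (inner→outer):
  R_nickel alloy = (1/0.301 − 1/0.312)/(4πk) = 0.1171/(4π·10.9) = 8.551×10^-4 K/W
  R_calcium silicate = (1/0.312 − 1/0.544)/(4πk) = 1.367/(4π·0.0705) = 1.543 K/W
  R_conv,out = 1/(4πr²h) = 1/(4π·0.544²·14.2) = 0.01894 K/W
ΣR = 8.551×10^-4 + 1.543 + 0.01894 = 1.563 K/W
Q = ΔT/ΣR = (244 °C − 23.6 °C)/1.563 = 141 W

Q = 141 W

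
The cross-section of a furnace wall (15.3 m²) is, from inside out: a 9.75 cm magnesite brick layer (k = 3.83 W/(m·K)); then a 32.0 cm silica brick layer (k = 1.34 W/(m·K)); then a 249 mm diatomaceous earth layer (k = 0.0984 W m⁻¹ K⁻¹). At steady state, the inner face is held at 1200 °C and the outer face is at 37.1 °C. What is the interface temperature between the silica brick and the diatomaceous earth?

Treat each layer as a resistance in series:
  R_magnesite brick = L/(kA) = 0.0975/(3.83·15.3) = 0.001664 K/W
  R_silica brick = L/(kA) = 0.320/(1.34·15.3) = 0.01561 K/W
  R_diatomaceous earth = L/(kA) = 0.249/(0.0984·15.3) = 0.1654 K/W
ΣR = 0.001664 + 0.01561 + 0.1654 = 0.1827 K/W
Q = ΔT/ΣR = (1200 °C − 37.1 °C)/0.1827 = 6365 W
From the inner boundary to the silica brick/diatomaceous earth interface, ΣR_partial = 0.01727 K/W.
T_interface = T_in − Q·ΣR_partial = 1200 °C − (6365)(0.01727) = 1090 °C

T = 1090 °C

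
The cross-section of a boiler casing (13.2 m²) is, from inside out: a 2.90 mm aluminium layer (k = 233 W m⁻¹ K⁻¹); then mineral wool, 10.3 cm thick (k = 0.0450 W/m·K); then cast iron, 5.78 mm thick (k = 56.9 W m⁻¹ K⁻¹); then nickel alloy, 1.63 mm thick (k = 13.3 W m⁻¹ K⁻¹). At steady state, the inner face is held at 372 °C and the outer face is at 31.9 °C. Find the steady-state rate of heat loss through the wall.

Q = 1960 W

Resistance network (inner→outer):
  R_aluminium = L/(kA) = 0.00290/(233·13.2) = 9.429×10^-7 K/W
  R_mineral wool = L/(kA) = 0.103/(0.0450·13.2) = 0.1734 K/W
  R_cast iron = L/(kA) = 0.00578/(56.9·13.2) = 7.696×10^-6 K/W
  R_nickel alloy = L/(kA) = 0.00163/(13.3·13.2) = 9.285×10^-6 K/W
ΣR = 9.429×10^-7 + 0.1734 + 7.696×10^-6 + 9.285×10^-6 = 0.1734 K/W
Q = ΔT/ΣR = (372 °C − 31.9 °C)/0.1734 = 1960 W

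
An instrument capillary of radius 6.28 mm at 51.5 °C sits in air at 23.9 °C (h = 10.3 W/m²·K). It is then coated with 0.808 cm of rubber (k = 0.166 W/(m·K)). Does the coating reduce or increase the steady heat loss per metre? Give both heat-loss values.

increases: 11.2 → 14.8 W/m

Critical radius for a cylinder: r_cr = k/h = 0.0161 m = 1.61 cm.
Outer radius after coating: r₂ = 0.00628 + 0.00808 = 0.01436 m.
Since r₁ < r_cr and r₂ ≤ r_cr, the coating moves toward the maximum at r_cr — heat loss rises.
Bare: R = 1/(2πr₁h) = 2.460 m·K/W; Q = 27.6/2.460 = 11.2 W/m.
Coated: R = R_cond + R_conv = 1.869 m·K/W; Q = 27.6/1.869 = 14.8 W/m.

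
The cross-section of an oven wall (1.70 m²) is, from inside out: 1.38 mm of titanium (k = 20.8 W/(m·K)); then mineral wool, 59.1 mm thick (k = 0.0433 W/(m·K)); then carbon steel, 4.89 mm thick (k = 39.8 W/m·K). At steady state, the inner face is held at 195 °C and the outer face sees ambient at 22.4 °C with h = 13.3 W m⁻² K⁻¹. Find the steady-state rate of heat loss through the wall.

Resistance network (inner→outer):
  R_titanium = L/(kA) = 0.00138/(20.8·1.70) = 3.903×10^-5 K/W
  R_mineral wool = L/(kA) = 0.0591/(0.0433·1.70) = 0.8029 K/W
  R_carbon steel = L/(kA) = 0.00489/(39.8·1.70) = 7.227×10^-5 K/W
  R_conv,out = 1/(hA) = 1/(13.3·1.70) = 0.04423 K/W
ΣR = 3.903×10^-5 + 0.8029 + 7.227×10^-5 + 0.04423 = 0.8472 K/W
Q = ΔT/ΣR = (195 °C − 22.4 °C)/0.8472 = 204 W

Q = 204 W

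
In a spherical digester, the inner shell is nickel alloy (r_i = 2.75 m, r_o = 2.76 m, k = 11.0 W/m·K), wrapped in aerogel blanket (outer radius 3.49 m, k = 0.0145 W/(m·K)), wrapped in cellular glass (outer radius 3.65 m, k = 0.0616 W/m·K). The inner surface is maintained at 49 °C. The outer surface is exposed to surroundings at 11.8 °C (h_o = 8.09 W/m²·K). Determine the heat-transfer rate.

Q = 85.9 W

Series thermal resistances, inner to outer:
  R_nickel alloy = (1/2.75 − 1/2.76)/(4πk) = 0.001318/(4π·11.0) = 9.531×10^-6 K/W
  R_aerogel blanket = (1/2.76 − 1/3.49)/(4πk) = 0.07579/(4π·0.0145) = 0.4159 K/W
  R_cellular glass = (1/3.49 − 1/3.65)/(4πk) = 0.01256/(4π·0.0616) = 0.01623 K/W
  R_conv,out = 1/(4πr²h) = 1/(4π·3.65²·8.09) = 7.383×10^-4 K/W
ΣR = 9.531×10^-6 + 0.4159 + 0.01623 + 7.383×10^-4 = 0.4329 K/W
Q = ΔT/ΣR = (49 °C − 11.8 °C)/0.4329 = 85.9 W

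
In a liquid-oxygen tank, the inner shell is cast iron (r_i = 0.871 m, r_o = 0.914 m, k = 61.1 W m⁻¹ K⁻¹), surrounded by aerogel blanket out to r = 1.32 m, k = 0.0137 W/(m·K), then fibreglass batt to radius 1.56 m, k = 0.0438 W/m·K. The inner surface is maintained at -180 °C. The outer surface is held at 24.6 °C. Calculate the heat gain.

Series thermal resistances, inner to outer:
  R_cast iron = (1/0.871 − 1/0.914)/(4πk) = 0.05401/(4π·61.1) = 7.035×10^-5 K/W
  R_aerogel blanket = (1/0.914 − 1/1.32)/(4πk) = 0.3365/(4π·0.0137) = 1.955 K/W
  R_fibreglass batt = (1/1.32 − 1/1.56)/(4πk) = 0.1166/(4π·0.0438) = 0.2118 K/W
ΣR = 7.035×10^-5 + 1.955 + 0.2118 = 2.167 K/W
Q = ΔT/ΣR = (-180 °C − 24.6 °C)/2.167 = -94.4 W
(Negative Q ⇒ heat flows inward; heat gain = 94.4 W.)

Q = 94.4 W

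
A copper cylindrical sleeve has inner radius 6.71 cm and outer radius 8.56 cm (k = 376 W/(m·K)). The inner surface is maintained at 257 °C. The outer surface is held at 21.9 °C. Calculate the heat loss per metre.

Q' = 2πk·ΔT/ln(r₂/r₁) = 2π × 376 × 235.1 / ln(0.0856/0.0671) = 2.28×10^6 W/m

Q' = 2280 kW/m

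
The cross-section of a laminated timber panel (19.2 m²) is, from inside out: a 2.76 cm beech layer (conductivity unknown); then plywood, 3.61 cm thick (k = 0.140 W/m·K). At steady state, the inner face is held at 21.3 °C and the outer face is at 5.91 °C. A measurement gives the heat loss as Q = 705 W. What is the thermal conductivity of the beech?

k = 0.171 W/m·K

ΣR = ΔT/Q = |21.3 − 5.91|/705 = 0.02183 K/W
Known resistances:
  R_plywood = L/(kA) = 0.0361/(0.140·19.2) = 0.01343 K/W
R_beech = ΣR − ΣR_known = 0.02183 − 0.01343 = 0.008400 K/W
L/(kA) = 0.008400 ⇒ k = 0.0276/(0.008400·19.2) = 0.171 W/m·K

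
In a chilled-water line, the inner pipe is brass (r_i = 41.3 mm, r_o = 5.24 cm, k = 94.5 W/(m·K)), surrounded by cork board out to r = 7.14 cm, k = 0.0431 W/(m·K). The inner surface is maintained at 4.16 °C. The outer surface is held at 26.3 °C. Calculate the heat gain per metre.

Q' = 19.4 W/m

Series thermal resistances, inner to outer:
  R'_brass = ln(0.0524/0.0413)/(2πk) = 0.2380/(2π·94.5) = 4.009×10^-4 m·K/W
  R'_cork board = ln(0.0714/0.0524)/(2πk) = 0.3094/(2π·0.0431) = 1.142 m·K/W
ΣR = 4.009×10^-4 + 1.142 = 1.142 m·K/W
Q' = ΔT/ΣR = (4.16 °C − 26.3 °C)/1.142 = -19.4 W/m
(Negative Q' ⇒ heat flows inward; heat gain = 19.4 W/m.)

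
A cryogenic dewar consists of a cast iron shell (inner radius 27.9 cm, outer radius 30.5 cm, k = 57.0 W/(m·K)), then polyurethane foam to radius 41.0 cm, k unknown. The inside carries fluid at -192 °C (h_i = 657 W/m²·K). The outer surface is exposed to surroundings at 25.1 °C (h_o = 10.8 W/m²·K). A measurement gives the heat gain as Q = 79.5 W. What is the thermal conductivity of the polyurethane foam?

ΣR = ΔT/Q = |-192 − 25.1|/79.5 = 2.731 K/W
Known resistances:
  R_conv,in = 1/(4πr²h) = 1/(4π·0.279²·657) = 0.001556 K/W
  R_cast iron = (1/0.279 − 1/0.305)/(4πk) = 0.3055/(4π·57.0) = 4.266×10^-4 K/W
  R_conv,out = 1/(4πr²h) = 1/(4π·0.410²·10.8) = 0.04383 K/W
R_polyurethane foam = ΣR − ΣR_known = 2.731 − 0.04581 = 2.685 K/W
(1/r₁−1/r₂)/(4πk) = 2.685 ⇒ k = 0.8397/(4π·2.685) = 0.0249 W/m·K

k = 0.0249 W/m·K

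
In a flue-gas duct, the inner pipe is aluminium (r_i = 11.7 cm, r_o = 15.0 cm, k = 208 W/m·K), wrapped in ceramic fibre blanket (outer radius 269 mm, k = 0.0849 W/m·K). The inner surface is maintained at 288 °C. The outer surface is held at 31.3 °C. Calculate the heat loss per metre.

Q' = 234 W/m

Resistance network (inner→outer):
  R'_aluminium = ln(0.150/0.117)/(2πk) = 0.2485/(2π·208) = 1.901×10^-4 m·K/W
  R'_ceramic fibre blanket = ln(0.269/0.150)/(2πk) = 0.5841/(2π·0.0849) = 1.095 m·K/W
ΣR = 1.901×10^-4 + 1.095 = 1.095 m·K/W
Q' = ΔT/ΣR = (288 °C − 31.3 °C)/1.095 = 234 W/m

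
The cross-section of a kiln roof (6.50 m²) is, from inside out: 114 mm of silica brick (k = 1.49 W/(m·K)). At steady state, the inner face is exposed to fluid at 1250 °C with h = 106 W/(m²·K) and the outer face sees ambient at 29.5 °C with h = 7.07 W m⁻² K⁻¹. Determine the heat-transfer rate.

Q = 34.9 kW

Resistance network (inner→outer):
  R_conv,in = 1/(hA) = 1/(106·6.50) = 0.001451 K/W
  R_silica brick = L/(kA) = 0.114/(1.49·6.50) = 0.01177 K/W
  R_conv,out = 1/(hA) = 1/(7.07·6.50) = 0.02176 K/W
ΣR = 0.001451 + 0.01177 + 0.02176 = 0.03498 K/W
Q = ΔT/ΣR = (1250 °C − 29.5 °C)/0.03498 = 34900 W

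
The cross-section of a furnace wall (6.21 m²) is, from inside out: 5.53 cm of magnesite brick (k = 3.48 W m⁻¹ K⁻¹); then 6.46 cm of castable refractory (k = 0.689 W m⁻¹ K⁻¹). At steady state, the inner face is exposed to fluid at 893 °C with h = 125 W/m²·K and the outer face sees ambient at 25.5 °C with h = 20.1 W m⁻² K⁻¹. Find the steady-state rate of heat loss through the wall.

Q = 32200 W

Series thermal resistances, inner to outer:
  R_conv,in = 1/(hA) = 1/(125·6.21) = 0.001288 K/W
  R_magnesite brick = L/(kA) = 0.0553/(3.48·6.21) = 0.002559 K/W
  R_castable refractory = L/(kA) = 0.0646/(0.689·6.21) = 0.01510 K/W
  R_conv,out = 1/(hA) = 1/(20.1·6.21) = 0.008011 K/W
ΣR = 0.001288 + 0.002559 + 0.01510 + 0.008011 = 0.02696 K/W
Q = ΔT/ΣR = (893 °C − 25.5 °C)/0.02696 = 32200 W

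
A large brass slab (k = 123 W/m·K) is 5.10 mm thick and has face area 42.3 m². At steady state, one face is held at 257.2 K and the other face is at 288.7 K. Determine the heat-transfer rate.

Q = kA·ΔT/L = 123 × 42.3 × |257.2 K − 288.7 K| / 0.00510 = 3.21×10^7 W

Q = 32100 kW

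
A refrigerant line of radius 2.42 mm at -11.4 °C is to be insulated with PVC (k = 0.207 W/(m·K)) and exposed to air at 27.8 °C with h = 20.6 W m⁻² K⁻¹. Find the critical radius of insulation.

r_cr = 1.00 cm

For a cylinder, r_cr = k_ins/h = 0.207/20.6 = 0.0100 m = 1.00 cm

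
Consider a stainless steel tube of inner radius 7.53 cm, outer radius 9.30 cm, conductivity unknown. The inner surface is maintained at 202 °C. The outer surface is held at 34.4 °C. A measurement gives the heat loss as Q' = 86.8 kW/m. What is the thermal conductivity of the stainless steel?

k = 17.4 W/m·K

ΣR = ΔT/Q' = |202 − 34.4|/86800 = 0.001931 m·K/W
ln(r₂/r₁)/(2πk) = 0.001931 ⇒ k = 0.2111/(2π·0.001931) = 17.4 W/m·K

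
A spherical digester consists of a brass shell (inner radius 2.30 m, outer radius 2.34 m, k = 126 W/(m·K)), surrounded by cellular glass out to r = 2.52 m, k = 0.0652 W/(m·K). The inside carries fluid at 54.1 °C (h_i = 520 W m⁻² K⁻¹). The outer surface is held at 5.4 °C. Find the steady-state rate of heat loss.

Q = 1310 W

Series thermal resistances, inner to outer:
  R_conv,in = 1/(4πr²h) = 1/(4π·2.30²·520) = 2.893×10^-5 K/W
  R_brass = (1/2.30 − 1/2.34)/(4πk) = 0.007432/(4π·126) = 4.694×10^-6 K/W
  R_cellular glass = (1/2.34 − 1/2.52)/(4πk) = 0.03053/(4π·0.0652) = 0.03726 K/W
ΣR = 2.893×10^-5 + 4.694×10^-6 + 0.03726 = 0.03729 K/W
Q = ΔT/ΣR = (54.1 °C − 5.4 °C)/0.03729 = 1310 W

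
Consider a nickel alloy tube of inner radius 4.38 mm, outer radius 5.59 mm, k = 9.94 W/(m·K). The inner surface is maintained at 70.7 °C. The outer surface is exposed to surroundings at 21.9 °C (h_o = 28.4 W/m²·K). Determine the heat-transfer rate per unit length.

Resistance network (inner→outer):
  R'_nickel alloy = ln(0.00559/0.00438)/(2πk) = 0.2439/(2π·9.94) = 0.003906 m·K/W
  R'_conv,out = 1/(2πr h) = 1/(2π·0.00559·28.4) = 1.003 m·K/W
ΣR = 0.003906 + 1.003 = 1.007 m·K/W
Q' = ΔT/ΣR = (70.7 °C − 21.9 °C)/1.007 = 48.5 W/m

Q' = 48.5 W/m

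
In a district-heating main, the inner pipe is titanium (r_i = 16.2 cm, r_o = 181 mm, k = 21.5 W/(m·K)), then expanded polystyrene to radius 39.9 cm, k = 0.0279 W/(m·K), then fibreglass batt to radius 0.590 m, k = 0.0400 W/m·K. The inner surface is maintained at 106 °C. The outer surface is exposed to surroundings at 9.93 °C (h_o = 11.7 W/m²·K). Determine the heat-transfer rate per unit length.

Q' = 15.8 W/m

Series thermal resistances, inner to outer:
  R'_titanium = ln(0.181/0.162)/(2πk) = 0.1109/(2π·21.5) = 8.209×10^-4 m·K/W
  R'_expanded polystyrene = ln(0.399/0.181)/(2πk) = 0.7905/(2π·0.0279) = 4.509 m·K/W
  R'_fibreglass batt = ln(0.590/0.399)/(2πk) = 0.3912/(2π·0.0400) = 1.556 m·K/W
  R'_conv,out = 1/(2πr h) = 1/(2π·0.590·11.7) = 0.02306 m·K/W
ΣR = 8.209×10^-4 + 4.509 + 1.556 + 0.02306 = 6.089 m·K/W
Q' = ΔT/ΣR = (106 °C − 9.93 °C)/6.089 = 15.8 W/m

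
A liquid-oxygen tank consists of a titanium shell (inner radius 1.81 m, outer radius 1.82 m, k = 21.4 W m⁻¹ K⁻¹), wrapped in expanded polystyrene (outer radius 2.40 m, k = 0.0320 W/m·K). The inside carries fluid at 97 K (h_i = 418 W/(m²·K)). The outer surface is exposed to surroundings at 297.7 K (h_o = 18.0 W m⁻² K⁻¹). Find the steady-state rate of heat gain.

Treat each layer as a resistance in series:
  R_conv,in = 1/(4πr²h) = 1/(4π·1.81²·418) = 5.811×10^-5 K/W
  R_titanium = (1/1.81 − 1/1.82)/(4πk) = 0.003036/(4π·21.4) = 1.129×10^-5 K/W
  R_expanded polystyrene = (1/1.82 − 1/2.40)/(4πk) = 0.1328/(4π·0.0320) = 0.3302 K/W
  R_conv,out = 1/(4πr²h) = 1/(4π·2.40²·18.0) = 7.675×10^-4 K/W
ΣR = 5.811×10^-5 + 1.129×10^-5 + 0.3302 + 7.675×10^-4 = 0.3310 K/W
Q = ΔT/ΣR = (97 K − 297.7 K)/0.3310 = -606 W
(Negative Q ⇒ heat flows inward; heat gain = 606 W.)

Q = 606 W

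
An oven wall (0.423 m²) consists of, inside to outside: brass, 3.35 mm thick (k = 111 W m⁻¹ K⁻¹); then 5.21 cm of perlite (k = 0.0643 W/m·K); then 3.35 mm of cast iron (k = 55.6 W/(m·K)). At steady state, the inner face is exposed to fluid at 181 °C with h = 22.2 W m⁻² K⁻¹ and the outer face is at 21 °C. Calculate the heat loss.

Treat each layer as a resistance in series:
  R_conv,in = 1/(hA) = 1/(22.2·0.423) = 0.1065 K/W
  R_brass = L/(kA) = 0.00335/(111·0.423) = 7.135×10^-5 K/W
  R_perlite = L/(kA) = 0.0521/(0.0643·0.423) = 1.916 K/W
  R_cast iron = L/(kA) = 0.00335/(55.6·0.423) = 1.424×10^-4 K/W
ΣR = 0.1065 + 7.135×10^-5 + 1.916 + 1.424×10^-4 = 2.023 K/W
Q = ΔT/ΣR = (181 °C − 21 °C)/2.023 = 79.1 W

Q = 79.1 W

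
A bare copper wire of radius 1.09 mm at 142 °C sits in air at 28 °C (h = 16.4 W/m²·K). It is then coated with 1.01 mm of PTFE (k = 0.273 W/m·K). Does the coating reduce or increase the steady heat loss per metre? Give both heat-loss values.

Critical radius for a cylinder: r_cr = k/h = 0.0166 m = 1.66 cm.
Outer radius after coating: r₂ = 0.00109 + 0.00101 = 0.00210 m.
Since r₁ < r_cr and r₂ ≤ r_cr, the coating moves toward the maximum at r_cr — heat loss rises.
Bare: R = 1/(2πr₁h) = 8.903 m·K/W; Q = 114/8.903 = 12.8 W/m.
Coated: R = R_cond + R_conv = 5.004 m·K/W; Q = 114/5.004 = 22.8 W/m.

increases: 12.8 → 22.8 W/m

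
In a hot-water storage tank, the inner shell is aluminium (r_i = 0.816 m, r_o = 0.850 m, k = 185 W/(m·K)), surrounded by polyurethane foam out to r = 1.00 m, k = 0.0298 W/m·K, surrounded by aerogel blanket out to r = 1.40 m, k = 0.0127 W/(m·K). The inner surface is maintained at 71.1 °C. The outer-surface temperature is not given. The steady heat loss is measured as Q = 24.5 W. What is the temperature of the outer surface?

T_out = 15.7 °C

Series resistances:
  R_aluminium = (1/0.816 − 1/0.850)/(4πk) = 0.04902/(4π·185) = 2.109×10^-5 K/W
  R_polyurethane foam = (1/0.850 − 1/1.00)/(4πk) = 0.1765/(4π·0.0298) = 0.4712 K/W
  R_aerogel blanket = (1/1.00 − 1/1.40)/(4πk) = 0.2857/(4π·0.0127) = 1.790 K/W
ΣR = 2.262 K/W
ΔT = Q·ΣR = 24.5 × 2.262 = 55.42 K
Heat flows outward, so T_out = T_in − ΔT = 71.1 − 55.42 = 15.7 °C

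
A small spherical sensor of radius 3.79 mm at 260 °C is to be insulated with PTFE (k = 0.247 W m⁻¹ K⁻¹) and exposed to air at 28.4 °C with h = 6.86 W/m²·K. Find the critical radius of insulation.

For a sphere, r_cr = 2k_ins/h = 2·0.247/6.86 = 0.0720 m = 7.20 cm

r_cr = 7.20 cm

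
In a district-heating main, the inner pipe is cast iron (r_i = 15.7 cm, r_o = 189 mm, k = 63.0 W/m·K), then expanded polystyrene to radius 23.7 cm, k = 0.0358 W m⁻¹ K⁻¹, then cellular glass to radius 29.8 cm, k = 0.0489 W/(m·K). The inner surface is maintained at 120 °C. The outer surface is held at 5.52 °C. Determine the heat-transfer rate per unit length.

Resistance network (inner→outer):
  R'_cast iron = ln(0.189/0.157)/(2πk) = 0.1855/(2π·63.0) = 4.686×10^-4 m·K/W
  R'_expanded polystyrene = ln(0.237/0.189)/(2πk) = 0.2263/(2π·0.0358) = 1.006 m·K/W
  R'_cellular glass = ln(0.298/0.237)/(2πk) = 0.2290/(2π·0.0489) = 0.7454 m·K/W
ΣR = 4.686×10^-4 + 1.006 + 0.7454 = 1.752 m·K/W
Q' = ΔT/ΣR = (120 °C − 5.52 °C)/1.752 = 65.3 W/m

Q' = 65.3 W/m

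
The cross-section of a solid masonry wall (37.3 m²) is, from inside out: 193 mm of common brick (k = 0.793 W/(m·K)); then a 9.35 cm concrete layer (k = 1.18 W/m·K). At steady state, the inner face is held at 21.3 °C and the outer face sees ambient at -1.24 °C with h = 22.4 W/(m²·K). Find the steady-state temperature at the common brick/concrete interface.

Series thermal resistances, inner to outer:
  R_common brick = L/(kA) = 0.193/(0.793·37.3) = 0.006525 K/W
  R_concrete = L/(kA) = 0.0935/(1.18·37.3) = 0.002124 K/W
  R_conv,out = 1/(hA) = 1/(22.4·37.3) = 0.001197 K/W
ΣR = 0.006525 + 0.002124 + 0.001197 = 0.009846 K/W
Q = ΔT/ΣR = (21.3 °C − -1.24 °C)/0.009846 = 2289 W
From the inner boundary to the common brick/concrete interface, ΣR_partial = 0.006525 K/W.
T_interface = T_in − Q·ΣR_partial = 21.3 °C − (2289)(0.006525) = 6.36 °C

T = 6.36 °C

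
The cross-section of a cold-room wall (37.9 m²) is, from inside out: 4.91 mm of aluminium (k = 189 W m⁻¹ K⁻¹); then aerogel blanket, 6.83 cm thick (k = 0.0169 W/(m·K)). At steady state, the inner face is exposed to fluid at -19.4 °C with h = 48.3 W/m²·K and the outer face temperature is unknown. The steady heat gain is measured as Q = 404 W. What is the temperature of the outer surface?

Series resistances:
  R_conv,in = 1/(hA) = 1/(48.3·37.9) = 5.463×10^-4 K/W
  R_aluminium = L/(kA) = 0.00491/(189·37.9) = 6.855×10^-7 K/W
  R_aerogel blanket = L/(kA) = 0.0683/(0.0169·37.9) = 0.1066 K/W
ΣR = 0.1072 K/W
ΔT = Q·ΣR = 404 × 0.1072 = 43.31 K
Heat flows inward, so T_out = T_in + ΔT = -19.4 + 43.31 = 23.9 °C

T_out = 23.9 °C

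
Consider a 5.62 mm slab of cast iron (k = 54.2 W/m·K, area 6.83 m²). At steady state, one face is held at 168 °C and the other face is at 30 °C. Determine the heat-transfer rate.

Q = kA·ΔT/L = 54.2 × 6.83 × |168 °C − 30 °C| / 0.00562 = 9.09×10^6 W

Q = 9090 kW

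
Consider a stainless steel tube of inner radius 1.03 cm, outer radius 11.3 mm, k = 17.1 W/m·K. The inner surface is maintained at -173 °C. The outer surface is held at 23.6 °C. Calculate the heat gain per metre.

Q' = 228 kW/m

Q' = 2πk·ΔT/ln(r₂/r₁) = 2π × 17.1 × 196.6 / ln(0.0113/0.0103) = 2.28×10^5 W/m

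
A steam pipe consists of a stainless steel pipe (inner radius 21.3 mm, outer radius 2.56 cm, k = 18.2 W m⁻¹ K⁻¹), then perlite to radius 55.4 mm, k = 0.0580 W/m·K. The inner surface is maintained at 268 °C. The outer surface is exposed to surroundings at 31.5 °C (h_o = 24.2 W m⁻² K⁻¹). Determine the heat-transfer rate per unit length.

Q' = 106 W/m

Treat each layer as a resistance in series:
  R'_stainless steel = ln(0.0256/0.0213)/(2πk) = 0.1839/(2π·18.2) = 0.001608 m·K/W
  R'_perlite = ln(0.0554/0.0256)/(2πk) = 0.7720/(2π·0.0580) = 2.118 m·K/W
  R'_conv,out = 1/(2πr h) = 1/(2π·0.0554·24.2) = 0.1187 m·K/W
ΣR = 0.001608 + 2.118 + 0.1187 = 2.238 m·K/W
Q' = ΔT/ΣR = (268 °C − 31.5 °C)/2.238 = 106 W/m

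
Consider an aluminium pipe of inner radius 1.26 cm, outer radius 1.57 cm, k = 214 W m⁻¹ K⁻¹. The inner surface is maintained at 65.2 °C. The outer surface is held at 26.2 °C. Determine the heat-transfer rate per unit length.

Q' = 2.38×10^5 W/m

Q' = 2πk·ΔT/ln(r₂/r₁) = 2π × 214 × 39 / ln(0.0157/0.0126) = 2.38×10^5 W/m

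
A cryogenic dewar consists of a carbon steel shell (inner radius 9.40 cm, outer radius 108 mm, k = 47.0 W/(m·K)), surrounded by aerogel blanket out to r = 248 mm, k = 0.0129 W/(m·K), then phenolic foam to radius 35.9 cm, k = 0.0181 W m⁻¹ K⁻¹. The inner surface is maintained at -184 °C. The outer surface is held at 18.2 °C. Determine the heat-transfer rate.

Q = 5.36 W

Resistance network (inner→outer):
  R_carbon steel = (1/0.0940 − 1/0.108)/(4πk) = 1.379/(4π·47.0) = 0.002335 K/W
  R_aerogel blanket = (1/0.108 − 1/0.248)/(4πk) = 5.227/(4π·0.0129) = 32.24 K/W
  R_phenolic foam = (1/0.248 − 1/0.359)/(4πk) = 1.247/(4π·0.0181) = 5.481 K/W
ΣR = 0.002335 + 32.24 + 5.481 = 37.72 K/W
Q = ΔT/ΣR = (-184 °C − 18.2 °C)/37.72 = -5.36 W
(Negative Q ⇒ heat flows inward; heat gain = 5.36 W.)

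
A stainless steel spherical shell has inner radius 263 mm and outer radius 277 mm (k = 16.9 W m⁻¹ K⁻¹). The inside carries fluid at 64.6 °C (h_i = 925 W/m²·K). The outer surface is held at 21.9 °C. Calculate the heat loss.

Q = 19900 W

Series thermal resistances, inner to outer:
  R_conv,in = 1/(4πr²h) = 1/(4π·0.263²·925) = 0.001244 K/W
  R_stainless steel = (1/0.263 − 1/0.277)/(4πk) = 0.1922/(4π·16.9) = 9.049×10^-4 K/W
ΣR = 0.001244 + 9.049×10^-4 = 0.002149 K/W
Q = ΔT/ΣR = (64.6 °C − 21.9 °C)/0.002149 = 19900 W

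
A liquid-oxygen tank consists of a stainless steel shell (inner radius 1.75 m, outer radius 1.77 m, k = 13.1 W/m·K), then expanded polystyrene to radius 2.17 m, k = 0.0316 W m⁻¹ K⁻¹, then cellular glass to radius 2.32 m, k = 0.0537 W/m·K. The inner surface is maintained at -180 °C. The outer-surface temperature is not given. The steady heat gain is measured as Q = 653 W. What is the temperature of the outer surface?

T_out = 20.1 °C

Sum the resistances:
  R_stainless steel = (1/1.75 − 1/1.77)/(4πk) = 0.006457/(4π·13.1) = 3.922×10^-5 K/W
  R_expanded polystyrene = (1/1.77 − 1/2.17)/(4πk) = 0.1041/(4π·0.0316) = 0.2623 K/W
  R_cellular glass = (1/2.17 − 1/2.32)/(4πk) = 0.02980/(4π·0.0537) = 0.04415 K/W
ΣR = 0.3065 K/W
ΔT = Q·ΣR = 653 × 0.3065 = 200.1 K
Heat flows inward, so T_out = T_in + ΔT = -180 + 200.1 = 20.1 °C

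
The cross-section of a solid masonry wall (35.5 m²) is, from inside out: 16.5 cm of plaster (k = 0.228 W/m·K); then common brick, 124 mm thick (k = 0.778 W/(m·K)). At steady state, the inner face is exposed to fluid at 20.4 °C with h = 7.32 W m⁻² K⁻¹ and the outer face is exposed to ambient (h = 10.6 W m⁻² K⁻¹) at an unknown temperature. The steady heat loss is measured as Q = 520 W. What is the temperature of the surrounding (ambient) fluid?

Sum the resistances:
  R_conv,in = 1/(hA) = 1/(7.32·35.5) = 0.003848 K/W
  R_plaster = L/(kA) = 0.165/(0.228·35.5) = 0.02039 K/W
  R_common brick = L/(kA) = 0.124/(0.778·35.5) = 0.004490 K/W
  R_conv,out = 1/(hA) = 1/(10.6·35.5) = 0.002657 K/W
ΣR = 0.03138 K/W
ΔT = Q·ΣR = 520 × 0.03138 = 16.32 K
Heat flows outward, so T_out = T_in − ΔT = 20.4 − 16.32 = 4.08 °C

T_out = 4.08 °C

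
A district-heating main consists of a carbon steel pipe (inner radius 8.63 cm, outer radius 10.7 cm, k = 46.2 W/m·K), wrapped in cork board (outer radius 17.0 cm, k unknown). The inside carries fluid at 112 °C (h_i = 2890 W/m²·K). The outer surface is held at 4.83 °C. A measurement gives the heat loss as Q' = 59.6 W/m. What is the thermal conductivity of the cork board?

k = 0.0410 W/m·K

ΣR = ΔT/Q' = |112 − 4.83|/59.6 = 1.798 m·K/W
Known resistances:
  R'_conv,in = 1/(2πr h) = 1/(2π·0.0863·2890) = 6.381×10^-4 m·K/W
  R'_carbon steel = ln(0.107/0.0863)/(2πk) = 0.2150/(2π·46.2) = 7.407×10^-4 m·K/W
R_cork board = ΣR − ΣR_known = 1.798 − 0.001379 = 1.797 m·K/W
ln(r₂/r₁)/(2πk) = 1.797 ⇒ k = 0.4630/(2π·1.797) = 0.0410 W/m·K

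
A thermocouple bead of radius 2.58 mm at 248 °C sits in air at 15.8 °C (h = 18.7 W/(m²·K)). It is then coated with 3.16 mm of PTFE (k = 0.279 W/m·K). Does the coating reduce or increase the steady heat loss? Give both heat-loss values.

increases: 0.363 → 1.22 W

Critical radius for a sphere: r_cr = 2k/h = 0.0298 m = 2.98 cm.
Outer radius after coating: r₂ = 0.00258 + 0.00316 = 0.00574 m.
Since r₁ < r_cr and r₂ ≤ r_cr, the coating moves toward the maximum at r_cr — heat loss rises.
Bare: R = 1/(4πr₁²h) = 639.3 K/W; Q = 232.2/639.3 = 0.363 W.
Coated: R = R_cond + R_conv = 190.0 K/W; Q = 232.2/190.0 = 1.22 W.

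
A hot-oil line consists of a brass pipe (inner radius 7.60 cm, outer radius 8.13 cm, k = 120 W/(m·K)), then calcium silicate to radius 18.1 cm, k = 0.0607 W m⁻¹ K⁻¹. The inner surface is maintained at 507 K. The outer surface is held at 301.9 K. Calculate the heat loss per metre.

Resistance network (inner→outer):
  R'_brass = ln(0.0813/0.0760)/(2πk) = 0.06741/(2π·120) = 8.941×10^-5 m·K/W
  R'_calcium silicate = ln(0.181/0.0813)/(2πk) = 0.8004/(2π·0.0607) = 2.099 m·K/W
ΣR = 8.941×10^-5 + 2.099 = 2.099 m·K/W
Q' = ΔT/ΣR = (507 K − 301.9 K)/2.099 = 97.7 W/m

Q' = 97.7 W/m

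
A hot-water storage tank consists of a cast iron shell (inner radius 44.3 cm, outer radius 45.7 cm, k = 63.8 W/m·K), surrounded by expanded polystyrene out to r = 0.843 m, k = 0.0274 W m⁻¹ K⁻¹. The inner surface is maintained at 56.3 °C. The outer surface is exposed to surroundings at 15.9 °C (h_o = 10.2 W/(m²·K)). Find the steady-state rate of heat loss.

Resistance network (inner→outer):
  R_cast iron = (1/0.443 − 1/0.457)/(4πk) = 0.06915/(4π·63.8) = 8.625×10^-5 K/W
  R_expanded polystyrene = (1/0.457 − 1/0.843)/(4πk) = 1.002/(4π·0.0274) = 2.910 K/W
  R_conv,out = 1/(4πr²h) = 1/(4π·0.843²·10.2) = 0.01098 K/W
ΣR = 8.625×10^-5 + 2.910 + 0.01098 = 2.921 K/W
Q = ΔT/ΣR = (56.3 °C − 15.9 °C)/2.921 = 13.8 W

Q = 13.8 W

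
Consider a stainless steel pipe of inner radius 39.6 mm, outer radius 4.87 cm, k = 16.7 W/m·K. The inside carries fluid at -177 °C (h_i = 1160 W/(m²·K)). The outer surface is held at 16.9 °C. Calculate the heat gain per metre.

Treat each layer as a resistance in series:
  R'_conv,in = 1/(2πr h) = 1/(2π·0.0396·1160) = 0.003465 m·K/W
  R'_stainless steel = ln(0.0487/0.0396)/(2πk) = 0.2068/(2π·16.7) = 0.001971 m·K/W
ΣR = 0.003465 + 0.001971 = 0.005436 m·K/W
Q' = ΔT/ΣR = (-177 °C − 16.9 °C)/0.005436 = -35700 W/m
(Negative Q' ⇒ heat flows inward; heat gain = 35700 W/m.)

Q' = 35700 W/m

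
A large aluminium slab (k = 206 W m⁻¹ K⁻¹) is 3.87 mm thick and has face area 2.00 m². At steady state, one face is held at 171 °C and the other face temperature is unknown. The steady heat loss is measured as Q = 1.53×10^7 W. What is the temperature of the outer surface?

T_out = 27.3 °C

Sum the resistances:
  R_aluminium = L/(kA) = 0.00387/(206·2.00) = 9.393×10^-6 K/W
ΣR = 9.393×10^-6 K/W
ΔT = Q·ΣR = 1.53×10^7 × 9.393×10^-6 = 143.7 K
Heat flows outward, so T_out = T_in − ΔT = 171 − 143.7 = 27.3 °C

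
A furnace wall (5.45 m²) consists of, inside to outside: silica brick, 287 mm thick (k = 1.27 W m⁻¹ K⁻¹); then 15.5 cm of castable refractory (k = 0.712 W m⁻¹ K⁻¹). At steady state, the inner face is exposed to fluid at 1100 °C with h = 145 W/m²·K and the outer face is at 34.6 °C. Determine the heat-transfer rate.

Treat each layer as a resistance in series:
  R_conv,in = 1/(hA) = 1/(145·5.45) = 0.001265 K/W
  R_silica brick = L/(kA) = 0.287/(1.27·5.45) = 0.04147 K/W
  R_castable refractory = L/(kA) = 0.155/(0.712·5.45) = 0.03994 K/W
ΣR = 0.001265 + 0.04147 + 0.03994 = 0.08267 K/W
Q = ΔT/ΣR = (1100 °C − 34.6 °C)/0.08267 = 12900 W

Q = 12900 W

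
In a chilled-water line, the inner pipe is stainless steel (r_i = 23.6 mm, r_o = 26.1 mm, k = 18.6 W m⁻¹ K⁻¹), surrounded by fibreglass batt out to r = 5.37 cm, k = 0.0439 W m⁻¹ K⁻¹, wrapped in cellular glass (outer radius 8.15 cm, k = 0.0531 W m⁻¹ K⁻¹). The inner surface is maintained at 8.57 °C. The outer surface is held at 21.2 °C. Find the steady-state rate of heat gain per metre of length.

Treat each layer as a resistance in series:
  R'_stainless steel = ln(0.0261/0.0236)/(2πk) = 0.1007/(2π·18.6) = 8.616×10^-4 m·K/W
  R'_fibreglass batt = ln(0.0537/0.0261)/(2πk) = 0.7215/(2π·0.0439) = 2.616 m·K/W
  R'_cellular glass = ln(0.0815/0.0537)/(2πk) = 0.4172/(2π·0.0531) = 1.250 m·K/W
ΣR = 8.616×10^-4 + 2.616 + 1.250 = 3.867 m·K/W
Q' = ΔT/ΣR = (8.57 °C − 21.2 °C)/3.867 = -3.27 W/m
(Negative Q' ⇒ heat flows inward; heat gain = 3.27 W/m.)

Q' = 3.27 W/m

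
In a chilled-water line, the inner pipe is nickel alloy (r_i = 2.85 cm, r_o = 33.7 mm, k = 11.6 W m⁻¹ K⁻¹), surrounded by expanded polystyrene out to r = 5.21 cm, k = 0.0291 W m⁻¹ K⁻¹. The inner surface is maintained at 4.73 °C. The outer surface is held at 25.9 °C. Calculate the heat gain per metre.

Series thermal resistances, inner to outer:
  R'_nickel alloy = ln(0.0337/0.0285)/(2πk) = 0.1676/(2π·11.6) = 0.002299 m·K/W
  R'_expanded polystyrene = ln(0.0521/0.0337)/(2πk) = 0.4357/(2π·0.0291) = 2.383 m·K/W
ΣR = 0.002299 + 2.383 = 2.385 m·K/W
Q' = ΔT/ΣR = (4.73 °C − 25.9 °C)/2.385 = -8.88 W/m
(Negative Q' ⇒ heat flows inward; heat gain = 8.88 W/m.)

Q' = 8.88 W/m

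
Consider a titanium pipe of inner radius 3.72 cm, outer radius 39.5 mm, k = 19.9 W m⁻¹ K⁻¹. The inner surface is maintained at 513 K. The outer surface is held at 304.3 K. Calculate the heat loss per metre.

Q' = 4.35×10^5 W/m

Q' = 2πk·ΔT/ln(r₂/r₁) = 2π × 19.9 × 208.7 / ln(0.0395/0.0372) = 4.35×10^5 W/m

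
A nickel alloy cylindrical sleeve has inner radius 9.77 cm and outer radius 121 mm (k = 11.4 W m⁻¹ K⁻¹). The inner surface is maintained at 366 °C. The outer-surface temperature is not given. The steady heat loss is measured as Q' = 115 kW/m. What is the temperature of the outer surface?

T_out = 22.6 °C

Sum the resistances:
  R'_nickel alloy = ln(0.121/0.0977)/(2πk) = 0.2139/(2π·11.4) = 0.002986 m·K/W
ΣR = 0.002986 m·K/W
ΔT = Q'·ΣR = 1.15×10^5 × 0.002986 = 343.4 K
Heat flows outward, so T_out = T_in − ΔT = 366 − 343.4 = 22.6 °C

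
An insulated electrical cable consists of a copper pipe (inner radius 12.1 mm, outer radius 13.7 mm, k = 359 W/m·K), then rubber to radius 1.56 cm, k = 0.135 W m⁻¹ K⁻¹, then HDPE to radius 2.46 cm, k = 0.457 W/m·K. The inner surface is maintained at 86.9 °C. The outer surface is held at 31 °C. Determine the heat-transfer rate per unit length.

Q' = 179 W/m

Treat each layer as a resistance in series:
  R'_copper = ln(0.0137/0.0121)/(2πk) = 0.1242/(2π·359) = 5.506×10^-5 m·K/W
  R'_rubber = ln(0.0156/0.0137)/(2πk) = 0.1299/(2π·0.135) = 0.1531 m·K/W
  R'_HDPE = ln(0.0246/0.0156)/(2πk) = 0.4555/(2π·0.457) = 0.1586 m·K/W
ΣR = 5.506×10^-5 + 0.1531 + 0.1586 = 0.3118 m·K/W
Q' = ΔT/ΣR = (86.9 °C − 31 °C)/0.3118 = 179 W/m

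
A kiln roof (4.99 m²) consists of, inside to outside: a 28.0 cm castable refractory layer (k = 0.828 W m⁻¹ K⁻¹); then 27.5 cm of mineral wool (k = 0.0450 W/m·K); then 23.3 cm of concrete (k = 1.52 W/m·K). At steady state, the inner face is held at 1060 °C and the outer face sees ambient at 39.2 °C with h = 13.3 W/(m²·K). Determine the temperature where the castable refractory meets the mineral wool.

Treat each layer as a resistance in series:
  R_castable refractory = L/(kA) = 0.280/(0.828·4.99) = 0.06777 K/W
  R_mineral wool = L/(kA) = 0.275/(0.0450·4.99) = 1.225 K/W
  R_concrete = L/(kA) = 0.233/(1.52·4.99) = 0.03072 K/W
  R_conv,out = 1/(hA) = 1/(13.3·4.99) = 0.01507 K/W
ΣR = 0.06777 + 1.225 + 0.03072 + 0.01507 = 1.339 K/W
Q = ΔT/ΣR = (1060 °C − 39.2 °C)/1.339 = 762.4 W
From the inner boundary to the castable refractory/mineral wool interface, ΣR_partial = 0.06777 K/W.
T_interface = T_in − Q·ΣR_partial = 1060 °C − (762.4)(0.06777) = 1008 °C

T = 1008 °C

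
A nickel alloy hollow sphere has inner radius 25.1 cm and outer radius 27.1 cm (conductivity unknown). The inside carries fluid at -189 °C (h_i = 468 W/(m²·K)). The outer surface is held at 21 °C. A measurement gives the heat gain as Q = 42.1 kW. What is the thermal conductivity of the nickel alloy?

ΣR = ΔT/Q = |-189 − 21|/42100 = 0.004988 K/W
Known resistances:
  R_conv,in = 1/(4πr²h) = 1/(4π·0.251²·468) = 0.002699 K/W
R_nickel alloy = ΣR − ΣR_known = 0.004988 − 0.002699 = 0.002289 K/W
(1/r₁−1/r₂)/(4πk) = 0.002289 ⇒ k = 0.2940/(4π·0.002289) = 10.2 W/m·K

k = 10.2 W/m·K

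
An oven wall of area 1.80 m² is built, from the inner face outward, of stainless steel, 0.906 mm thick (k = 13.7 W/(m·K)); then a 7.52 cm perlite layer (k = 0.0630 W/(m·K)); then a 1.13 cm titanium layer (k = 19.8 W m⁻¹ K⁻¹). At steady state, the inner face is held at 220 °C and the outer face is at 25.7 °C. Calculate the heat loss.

Q = 293 W

Resistance network (inner→outer):
  R_stainless steel = L/(kA) = 9.06×10^-4/(13.7·1.80) = 3.674×10^-5 K/W
  R_perlite = L/(kA) = 0.0752/(0.0630·1.80) = 0.6631 K/W
  R_titanium = L/(kA) = 0.0113/(19.8·1.80) = 3.171×10^-4 K/W
ΣR = 3.674×10^-5 + 0.6631 + 3.171×10^-4 = 0.6635 K/W
Q = ΔT/ΣR = (220 °C − 25.7 °C)/0.6635 = 293 W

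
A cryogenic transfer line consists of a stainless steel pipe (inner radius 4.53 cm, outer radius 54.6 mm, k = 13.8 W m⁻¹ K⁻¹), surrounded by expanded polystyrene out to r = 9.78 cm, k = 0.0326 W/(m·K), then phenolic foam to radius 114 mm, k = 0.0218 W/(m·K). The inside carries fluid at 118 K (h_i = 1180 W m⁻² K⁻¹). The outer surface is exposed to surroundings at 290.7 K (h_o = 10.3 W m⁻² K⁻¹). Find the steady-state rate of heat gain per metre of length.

Q' = 42.1 W/m

Treat each layer as a resistance in series:
  R'_conv,in = 1/(2πr h) = 1/(2π·0.0453·1180) = 0.002977 m·K/W
  R'_stainless steel = ln(0.0546/0.0453)/(2πk) = 0.1867/(2π·13.8) = 0.002154 m·K/W
  R'_expanded polystyrene = ln(0.0978/0.0546)/(2πk) = 0.5829/(2π·0.0326) = 2.846 m·K/W
  R'_phenolic foam = ln(0.114/0.0978)/(2πk) = 0.1533/(2π·0.0218) = 1.119 m·K/W
  R'_conv,out = 1/(2πr h) = 1/(2π·0.114·10.3) = 0.1355 m·K/W
ΣR = 0.002977 + 0.002154 + 2.846 + 1.119 + 0.1355 = 4.106 m·K/W
Q' = ΔT/ΣR = (118 K − 290.7 K)/4.106 = -42.1 W/m
(Negative Q' ⇒ heat flows inward; heat gain = 42.1 W/m.)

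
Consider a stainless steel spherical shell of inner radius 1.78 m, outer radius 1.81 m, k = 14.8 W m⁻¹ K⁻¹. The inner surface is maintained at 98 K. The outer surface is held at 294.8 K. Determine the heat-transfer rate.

Q = 4πk·ΔT/(1/r₁ − 1/r₂) = 4π × 14.8 × 196.8 / (1/1.78 − 1/1.81) = 3.93×10^6 W

Q = 3930 kW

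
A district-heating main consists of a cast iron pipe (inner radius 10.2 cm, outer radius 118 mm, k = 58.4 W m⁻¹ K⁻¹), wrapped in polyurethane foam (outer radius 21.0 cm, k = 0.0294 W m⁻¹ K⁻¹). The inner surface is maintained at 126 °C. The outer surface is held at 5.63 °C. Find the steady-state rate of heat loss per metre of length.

Series thermal resistances, inner to outer:
  R'_cast iron = ln(0.118/0.102)/(2πk) = 0.1457/(2π·58.4) = 3.971×10^-4 m·K/W
  R'_polyurethane foam = ln(0.210/0.118)/(2πk) = 0.5764/(2π·0.0294) = 3.120 m·K/W
ΣR = 3.971×10^-4 + 3.120 = 3.120 m·K/W
Q' = ΔT/ΣR = (126 °C − 5.63 °C)/3.120 = 38.6 W/m

Q' = 38.6 W/m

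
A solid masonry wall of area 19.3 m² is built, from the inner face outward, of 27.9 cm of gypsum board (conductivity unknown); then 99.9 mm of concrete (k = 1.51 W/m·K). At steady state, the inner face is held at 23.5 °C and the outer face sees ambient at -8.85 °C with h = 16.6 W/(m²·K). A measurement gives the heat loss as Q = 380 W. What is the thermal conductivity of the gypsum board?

ΣR = ΔT/Q = |23.5 − -8.85|/380 = 0.08513 K/W
Known resistances:
  R_concrete = L/(kA) = 0.0999/(1.51·19.3) = 0.003428 K/W
  R_conv,out = 1/(hA) = 1/(16.6·19.3) = 0.003121 K/W
R_gypsum board = ΣR − ΣR_known = 0.08513 − 0.006549 = 0.07858 K/W
L/(kA) = 0.07858 ⇒ k = 0.279/(0.07858·19.3) = 0.184 W/m·K

k = 0.184 W/m·K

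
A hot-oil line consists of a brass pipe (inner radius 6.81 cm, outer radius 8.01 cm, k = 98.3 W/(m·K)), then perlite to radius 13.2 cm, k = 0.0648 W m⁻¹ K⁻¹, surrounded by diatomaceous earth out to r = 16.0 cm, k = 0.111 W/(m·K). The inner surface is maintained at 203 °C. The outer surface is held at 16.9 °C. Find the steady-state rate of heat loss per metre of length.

Series thermal resistances, inner to outer:
  R'_brass = ln(0.0801/0.0681)/(2πk) = 0.1623/(2π·98.3) = 2.628×10^-4 m·K/W
  R'_perlite = ln(0.132/0.0801)/(2πk) = 0.4995/(2π·0.0648) = 1.227 m·K/W
  R'_diatomaceous earth = ln(0.160/0.132)/(2πk) = 0.1924/(2π·0.111) = 0.2758 m·K/W
ΣR = 2.628×10^-4 + 1.227 + 0.2758 = 1.503 m·K/W
Q' = ΔT/ΣR = (203 °C − 16.9 °C)/1.503 = 124 W/m

Q' = 124 W/m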